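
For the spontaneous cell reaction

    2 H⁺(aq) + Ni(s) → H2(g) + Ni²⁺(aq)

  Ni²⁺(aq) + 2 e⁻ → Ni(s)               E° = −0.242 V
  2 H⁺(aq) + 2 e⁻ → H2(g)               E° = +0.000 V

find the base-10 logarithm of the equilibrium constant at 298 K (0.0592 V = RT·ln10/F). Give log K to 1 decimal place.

log K = 8.2

The 2H⁺/H₂ couple is reduced (cathode); E°cell = +0.000 − (−0.242) = +0.242 V with n = 2.
At equilibrium E = 0, so log K = nE°cell / 0.0592 = (2)(+0.242) / 0.0592 = 8.2.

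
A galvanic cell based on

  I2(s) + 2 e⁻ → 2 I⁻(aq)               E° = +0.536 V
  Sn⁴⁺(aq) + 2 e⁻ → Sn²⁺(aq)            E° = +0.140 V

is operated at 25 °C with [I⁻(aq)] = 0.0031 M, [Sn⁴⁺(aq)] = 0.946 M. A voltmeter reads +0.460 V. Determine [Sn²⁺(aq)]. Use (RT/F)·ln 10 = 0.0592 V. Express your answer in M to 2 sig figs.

I₂/I⁻ is the cathode (higher E°); E°cell = +0.536 − (+0.140) = +0.396 V with n = 2.
Since E = E° − (0.0592/n)·log Q, log Q = n(E° − E)/0.0592 = −2.162.
Balancing electrons gives I2(s) + Sn²⁺(aq) → 2 I⁻(aq) + Sn⁴⁺(aq); thus Q = ([I⁻(aq)]^2·[Sn⁴⁺(aq)]) / [Sn²⁺(aq)].
Substituting the known concentrations and solving, log [Sn²⁺(aq)] = −2.879 and [Sn²⁺(aq)] = 0.0013 M.

0.0013 M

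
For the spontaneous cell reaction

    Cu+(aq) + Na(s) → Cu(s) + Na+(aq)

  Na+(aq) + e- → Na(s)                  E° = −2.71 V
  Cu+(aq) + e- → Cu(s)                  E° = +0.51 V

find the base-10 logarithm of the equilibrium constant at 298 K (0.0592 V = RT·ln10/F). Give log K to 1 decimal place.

log K = 54.4

The Cu⁺/Cu couple is reduced (cathode); E°cell = +0.51 − (−2.71) = +3.22 V with n = 1.
At equilibrium E = 0, so log K = nE°cell / 0.0592 = (1)(+3.22) / 0.0592 = 54.4.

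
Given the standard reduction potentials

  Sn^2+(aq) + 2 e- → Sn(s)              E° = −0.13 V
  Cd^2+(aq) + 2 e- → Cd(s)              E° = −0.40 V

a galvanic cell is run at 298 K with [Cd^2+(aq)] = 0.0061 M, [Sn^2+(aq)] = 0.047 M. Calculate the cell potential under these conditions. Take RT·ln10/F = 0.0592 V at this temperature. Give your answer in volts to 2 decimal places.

Since E°(Sn²⁺/Sn) > E°(Cd²⁺/Cd), Sn²⁺/Sn serves as the cathode.
E°cell = E°cat − E°an = −0.13 − (−0.40) = +0.27 V; n = 2.
For the overall reaction Sn^2+(aq) + Cd(s) → Sn(s) + Cd^2+(aq), Q = [Cd^2+(aq)] / [Sn^2+(aq)] = 0.13, giving log Q = −0.887.
E = E° − (0.0592/n)·log Q = +0.27 − (0.0592/2)(−0.887) = +0.30 V.

+0.30 V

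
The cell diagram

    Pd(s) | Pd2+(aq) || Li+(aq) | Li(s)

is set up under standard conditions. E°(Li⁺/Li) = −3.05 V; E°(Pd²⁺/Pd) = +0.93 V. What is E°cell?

−3.98 V

By convention the left-hand electrode in cell notation is the anode (oxidation) and the right-hand electrode is the cathode (reduction).
E°cell = E°(right) − E°(left) = −3.05 − (+0.93) = −3.98 V.
The negative sign shows that, as written, the cell would require an external voltage to drive the reaction.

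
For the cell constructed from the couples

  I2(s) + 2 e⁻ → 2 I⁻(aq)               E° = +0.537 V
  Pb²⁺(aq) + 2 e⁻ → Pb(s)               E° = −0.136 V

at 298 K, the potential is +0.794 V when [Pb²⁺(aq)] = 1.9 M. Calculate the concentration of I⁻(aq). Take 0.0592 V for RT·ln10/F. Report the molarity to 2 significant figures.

0.0066 M

The I₂/I⁻ couple has the larger reduction potential, so it is the cathode: E°cell = +0.537 − (−0.136) = +0.673 V and n = 2.
From the Nernst equation, log Q = n(E° − E)/0.0592 = 2·(+0.673 − (+0.794))/0.0592 = −4.088.
For I2(s) + Pb(s) → 2 I⁻(aq) + Pb²⁺(aq), the reaction quotient is Q = [I⁻(aq)]^2·[Pb²⁺(aq)].
Isolating [I⁻(aq)] in Q = 10^{−4.088} yields log [I⁻(aq)] = −2.183, i.e. 0.0066 M.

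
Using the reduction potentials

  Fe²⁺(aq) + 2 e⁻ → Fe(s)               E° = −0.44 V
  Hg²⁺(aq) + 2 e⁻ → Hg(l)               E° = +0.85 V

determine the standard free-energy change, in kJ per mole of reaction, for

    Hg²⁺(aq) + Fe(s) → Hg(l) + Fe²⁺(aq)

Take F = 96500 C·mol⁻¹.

In the reaction as written Hg²⁺(aq) is reduced, so the Hg²⁺/Hg couple is the cathode and Fe²⁺/Fe is the anode.
E°cell = +0.85 − (−0.44) = +1.29 V; balancing electrons gives n = 2.
ΔG° = −nFE°cell = −(2)(96500)(+1.29) J/mol = −249 kJ/mol.

−249 kJ/mol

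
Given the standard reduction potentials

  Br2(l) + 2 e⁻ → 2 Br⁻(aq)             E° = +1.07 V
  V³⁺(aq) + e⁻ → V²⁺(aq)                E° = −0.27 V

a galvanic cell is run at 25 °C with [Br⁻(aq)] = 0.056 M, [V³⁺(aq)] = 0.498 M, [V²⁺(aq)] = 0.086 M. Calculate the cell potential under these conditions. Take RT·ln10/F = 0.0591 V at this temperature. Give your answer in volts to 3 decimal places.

The Br₂/Br⁻ couple has the more positive E°, so it is the cathode; V³⁺/V²⁺ is the anode.
E°cell = E°cat − E°an = +1.07 − (−0.27) = +1.34 V; n = 2.
For the overall reaction Br2(l) + 2 V²⁺(aq) → 2 Br⁻(aq) + 2 V³⁺(aq), Q = ([Br⁻(aq)]^2·[V³⁺(aq)]^2) / [V²⁺(aq)]^2 = 0.105, giving log Q = −0.978.
E = E° − (0.0591/n)·log Q = +1.34 − (0.0591/2)(−0.978) = +1.369 V.

+1.369 V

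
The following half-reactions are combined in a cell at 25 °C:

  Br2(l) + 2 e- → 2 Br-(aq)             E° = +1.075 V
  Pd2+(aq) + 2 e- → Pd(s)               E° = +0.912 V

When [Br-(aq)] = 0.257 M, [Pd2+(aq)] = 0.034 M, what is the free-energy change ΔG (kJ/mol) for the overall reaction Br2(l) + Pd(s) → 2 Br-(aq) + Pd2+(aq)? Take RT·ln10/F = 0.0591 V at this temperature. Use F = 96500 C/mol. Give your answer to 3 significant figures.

The standard cell potential is +1.075 − (+0.912) = +0.163 V, with n = 2 electrons in the balanced equation.
Here Q = [Br-(aq)]^2·[Pd2+(aq)] = 0.00225 (log Q = −2.649), giving E = +0.163 − (0.0591/2)·(−2.649) = +0.2413 V.
Finally ΔG = −nFE = −(2)(96500 C/mol)(+0.2413 V) = −46.6 kJ/mol.

−46.6 kJ/mol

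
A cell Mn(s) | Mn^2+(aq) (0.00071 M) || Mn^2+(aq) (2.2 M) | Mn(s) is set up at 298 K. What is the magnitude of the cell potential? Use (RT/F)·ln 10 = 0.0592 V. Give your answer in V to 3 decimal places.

0.103 V

For a concentration cell E°cell = 0, since both electrodes use the same couple.
The compartment with the higher Mn^2+(aq) concentration (2.2 M) acts as the cathode; ions are reduced there and produced at the dilute (0.00071 M) anode.
With n = 2, Ecell = −(0.0592/2)·log([dilute]/[conc]) = −(0.0592/2)·log(0.00071/2.2) = +0.103 V.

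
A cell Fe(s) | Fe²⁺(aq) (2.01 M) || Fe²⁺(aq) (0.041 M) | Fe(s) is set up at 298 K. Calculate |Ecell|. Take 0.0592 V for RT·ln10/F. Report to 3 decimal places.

For a concentration cell E°cell = 0, since both electrodes use the same couple.
The compartment with the higher Fe²⁺(aq) concentration (2.01 M) acts as the cathode; ions are reduced there and produced at the dilute (0.041 M) anode.
With n = 2, Ecell = −(0.0592/2)·log([dilute]/[conc]) = −(0.0592/2)·log(0.041/2.01) = +0.050 V.

0.050 V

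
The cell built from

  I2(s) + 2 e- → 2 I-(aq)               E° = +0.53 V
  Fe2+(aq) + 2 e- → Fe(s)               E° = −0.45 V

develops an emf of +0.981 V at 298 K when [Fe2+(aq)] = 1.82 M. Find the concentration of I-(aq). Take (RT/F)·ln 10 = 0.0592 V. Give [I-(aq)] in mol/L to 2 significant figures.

With I₂/I⁻ at the cathode and Fe²⁺/Fe at the anode, E°cell = +0.53 − (−0.45) = +0.98 V (n = 2).
Since E = E° − (0.0592/n)·log Q, log Q = n(E° − E)/0.0592 = −0.034.
For I2(s) + Fe(s) → 2 I-(aq) + Fe2+(aq), the reaction quotient is Q = [I-(aq)]^2·[Fe2+(aq)].
Substituting the known concentrations and solving, log [I-(aq)] = −0.147 and [I-(aq)] = 0.71 M.

0.71 M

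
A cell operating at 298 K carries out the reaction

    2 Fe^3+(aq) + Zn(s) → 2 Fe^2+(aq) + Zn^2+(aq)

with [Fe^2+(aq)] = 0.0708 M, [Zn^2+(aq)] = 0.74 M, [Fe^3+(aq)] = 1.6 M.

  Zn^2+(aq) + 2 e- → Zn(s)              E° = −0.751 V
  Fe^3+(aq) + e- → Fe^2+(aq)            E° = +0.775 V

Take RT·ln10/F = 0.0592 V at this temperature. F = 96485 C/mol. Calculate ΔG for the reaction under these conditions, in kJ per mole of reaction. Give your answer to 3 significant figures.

−311 kJ/mol

The standard cell potential is +0.775 − (−0.751) = +1.526 V, with n = 2 electrons in the balanced equation.
Q = ([Fe^2+(aq)]^2·[Zn^2+(aq)]) / [Fe^3+(aq)]^2 = 0.00145, so log Q = −2.839 and E = +1.526 − (0.0592/2)(−2.839) = +1.6100 V.
Then ΔG = −nFE = −2 × 96485 × +1.6100 J/mol = −311 kJ/mol.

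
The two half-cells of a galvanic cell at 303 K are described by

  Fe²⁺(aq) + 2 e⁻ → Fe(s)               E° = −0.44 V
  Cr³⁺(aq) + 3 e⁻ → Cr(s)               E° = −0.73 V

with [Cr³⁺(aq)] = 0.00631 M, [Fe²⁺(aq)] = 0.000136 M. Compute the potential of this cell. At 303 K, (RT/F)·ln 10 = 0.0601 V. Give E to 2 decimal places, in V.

Fe²⁺/Fe is reduced (cathode, E° = −0.44 V) and Cr³⁺/Cr is oxidized (anode).
E°cell = E°cat − E°an = −0.44 − (−0.73) = +0.29 V; n = 6.
Balancing gives 3 Fe²⁺(aq) + 2 Cr(s) → 3 Fe(s) + 2 Cr³⁺(aq); hence Q = [Cr³⁺(aq)]^2 / [Fe²⁺(aq)]^3 = 1.58×10^7 (log Q = 7.199).
By the Nernst equation, E = +0.29 − (0.0601/6)·(7.199) = +0.22 V.

+0.22 V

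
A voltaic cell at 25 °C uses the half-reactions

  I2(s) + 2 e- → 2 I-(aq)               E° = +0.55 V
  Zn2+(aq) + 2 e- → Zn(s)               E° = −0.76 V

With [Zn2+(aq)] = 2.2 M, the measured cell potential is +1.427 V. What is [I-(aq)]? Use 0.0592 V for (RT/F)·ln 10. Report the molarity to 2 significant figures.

The I₂/I⁻ couple has the larger reduction potential, so it is the cathode: E°cell = +0.55 − (−0.76) = +1.31 V and n = 2.
Since E = E° − (0.0592/n)·log Q, log Q = n(E° − E)/0.0592 = −3.953.
For I2(s) + Zn(s) → 2 I-(aq) + Zn2+(aq), the reaction quotient is Q = [I-(aq)]^2·[Zn2+(aq)].
Solving for the unknown gives log [I-(aq)] = −2.148, so [I-(aq)] ≈ 0.0071 M.

0.0071 M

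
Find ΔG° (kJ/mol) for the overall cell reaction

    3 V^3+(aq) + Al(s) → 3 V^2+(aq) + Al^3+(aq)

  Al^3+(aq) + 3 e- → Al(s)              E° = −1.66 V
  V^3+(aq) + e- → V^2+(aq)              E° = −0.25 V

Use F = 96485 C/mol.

In the reaction as written V^3+(aq) is reduced, so the V³⁺/V²⁺ couple is the cathode and Al³⁺/Al is the anode.
E°cell = −0.25 − (−1.66) = +1.41 V; balancing electrons gives n = 3.
ΔG° = −nFE°cell = −(3)(96485)(+1.41) J/mol = −408 kJ/mol.

−408 kJ/mol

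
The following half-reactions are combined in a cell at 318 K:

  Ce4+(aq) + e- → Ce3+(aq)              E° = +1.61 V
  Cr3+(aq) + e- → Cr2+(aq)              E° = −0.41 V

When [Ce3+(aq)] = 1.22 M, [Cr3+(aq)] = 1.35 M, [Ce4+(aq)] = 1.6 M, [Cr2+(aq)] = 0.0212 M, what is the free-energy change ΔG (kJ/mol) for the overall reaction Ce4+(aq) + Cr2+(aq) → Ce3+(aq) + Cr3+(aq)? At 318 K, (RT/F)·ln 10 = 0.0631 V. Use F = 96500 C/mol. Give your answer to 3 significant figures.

The standard cell potential is +1.61 − (−0.41) = +2.02 V, with n = 1 electron in the balanced equation.
The reaction quotient is ([Ce3+(aq)]·[Cr3+(aq)]) / ([Ce4+(aq)]·[Cr2+(aq)]) = 48.6; by Nernst, E = +2.02 − (0.0631/1)(1.686) = +1.9136 V.
Finally ΔG = −nFE = −(1)(96500 C/mol)(+1.9136 V) = −185 kJ/mol.

−185 kJ/mol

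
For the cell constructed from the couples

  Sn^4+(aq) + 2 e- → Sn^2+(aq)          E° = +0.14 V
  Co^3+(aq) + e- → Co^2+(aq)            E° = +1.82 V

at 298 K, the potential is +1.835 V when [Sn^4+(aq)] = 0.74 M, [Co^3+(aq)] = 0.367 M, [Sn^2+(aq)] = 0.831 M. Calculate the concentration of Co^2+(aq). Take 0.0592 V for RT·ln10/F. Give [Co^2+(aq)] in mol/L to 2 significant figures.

Co³⁺/Co²⁺ is the cathode (higher E°); E°cell = +1.82 − (+0.14) = +1.68 V with n = 2.
Since E = E° − (0.0592/n)·log Q, log Q = n(E° − E)/0.0592 = −5.236.
The balanced reaction is 2 Co^3+(aq) + Sn^2+(aq) → 2 Co^2+(aq) + Sn^4+(aq), so Q = ([Co^2+(aq)]^2·[Sn^4+(aq)]) / ([Co^3+(aq)]^2·[Sn^2+(aq)]).
Substituting the known concentrations and solving, log [Co^2+(aq)] = −3.028 and [Co^2+(aq)] = 0.00094 M.

0.00094 M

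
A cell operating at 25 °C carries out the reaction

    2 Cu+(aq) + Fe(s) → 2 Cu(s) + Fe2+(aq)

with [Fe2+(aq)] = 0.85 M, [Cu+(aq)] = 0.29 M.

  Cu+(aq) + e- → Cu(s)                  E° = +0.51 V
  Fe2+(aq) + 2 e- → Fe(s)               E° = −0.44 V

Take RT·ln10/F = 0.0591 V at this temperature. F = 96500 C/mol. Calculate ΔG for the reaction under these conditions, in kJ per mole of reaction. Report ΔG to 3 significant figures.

E°cell = +0.51 − (−0.44) = +0.95 V; the balanced reaction transfers n = 2 electrons.
Here Q = [Fe2+(aq)] / [Cu+(aq)]^2 = 10.1 (log Q = 1.005), giving E = +0.95 − (0.0591/2)·(1.005) = +0.9203 V.
Then ΔG = −nFE = −2 × 96500 × +0.9203 J/mol = −178 kJ/mol.

−178 kJ/mol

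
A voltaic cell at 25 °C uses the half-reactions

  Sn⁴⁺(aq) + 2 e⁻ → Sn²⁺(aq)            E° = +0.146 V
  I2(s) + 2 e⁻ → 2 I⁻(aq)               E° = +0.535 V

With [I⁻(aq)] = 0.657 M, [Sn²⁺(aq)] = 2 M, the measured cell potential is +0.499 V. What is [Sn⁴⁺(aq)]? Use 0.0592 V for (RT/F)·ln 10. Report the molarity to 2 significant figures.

With I₂/I⁻ at the cathode and Sn⁴⁺/Sn²⁺ at the anode, E°cell = +0.535 − (+0.146) = +0.389 V (n = 2).
Rearranging E = E° − (0.0592/n)·log Q gives log Q = 2(+0.389 − (+0.499))/0.0592 = −3.716.
The balanced reaction is I2(s) + Sn²⁺(aq) → 2 I⁻(aq) + Sn⁴⁺(aq), so Q = ([I⁻(aq)]^2·[Sn⁴⁺(aq)]) / [Sn²⁺(aq)].
Isolating [Sn⁴⁺(aq)] in Q = 10^{−3.716} yields log [Sn⁴⁺(aq)] = −3.050, i.e. 0.00089 M.

0.00089 M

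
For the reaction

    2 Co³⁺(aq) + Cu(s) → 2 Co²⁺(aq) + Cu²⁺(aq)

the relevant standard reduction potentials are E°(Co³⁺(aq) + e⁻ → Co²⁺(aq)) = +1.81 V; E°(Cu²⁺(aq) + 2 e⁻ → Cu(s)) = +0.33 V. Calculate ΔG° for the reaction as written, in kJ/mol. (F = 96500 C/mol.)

−286 kJ/mol

In the reaction as written Co³⁺(aq) is reduced, so the Co³⁺/Co²⁺ couple is the cathode and Cu²⁺/Cu is the anode.
E°cell = +1.81 − (+0.33) = +1.48 V; balancing electrons gives n = 2.
ΔG° = −nFE°cell = −(2)(96500)(+1.48) J/mol = −286 kJ/mol.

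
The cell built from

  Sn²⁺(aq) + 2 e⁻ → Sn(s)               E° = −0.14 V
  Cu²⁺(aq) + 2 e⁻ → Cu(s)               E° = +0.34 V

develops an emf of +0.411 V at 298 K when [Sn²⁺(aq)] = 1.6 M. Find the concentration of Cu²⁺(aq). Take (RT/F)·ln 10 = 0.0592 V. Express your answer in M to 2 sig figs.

Cu²⁺/Cu is the cathode (higher E°); E°cell = +0.34 − (−0.14) = +0.48 V with n = 2.
From the Nernst equation, log Q = n(E° − E)/0.0592 = 2·(+0.48 − (+0.411))/0.0592 = 2.331.
Balancing electrons gives Cu²⁺(aq) + Sn(s) → Cu(s) + Sn²⁺(aq); thus Q = [Sn²⁺(aq)] / [Cu²⁺(aq)].
Substituting the known concentrations and solving, log [Cu²⁺(aq)] = −2.127 and [Cu²⁺(aq)] = 0.0075 M.

0.0075 M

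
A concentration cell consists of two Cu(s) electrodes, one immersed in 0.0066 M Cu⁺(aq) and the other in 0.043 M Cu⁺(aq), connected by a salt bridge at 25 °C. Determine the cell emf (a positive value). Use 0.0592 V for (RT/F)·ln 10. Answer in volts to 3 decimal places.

For a concentration cell E°cell = 0, since both electrodes use the same couple.
The compartment with the higher Cu⁺(aq) concentration (0.043 M) acts as the cathode; ions are reduced there and produced at the dilute (0.0066 M) anode.
With n = 1, Ecell = −(0.0592/1)·log([dilute]/[conc]) = −(0.0592/1)·log(0.0066/0.043) = +0.048 V.

0.048 V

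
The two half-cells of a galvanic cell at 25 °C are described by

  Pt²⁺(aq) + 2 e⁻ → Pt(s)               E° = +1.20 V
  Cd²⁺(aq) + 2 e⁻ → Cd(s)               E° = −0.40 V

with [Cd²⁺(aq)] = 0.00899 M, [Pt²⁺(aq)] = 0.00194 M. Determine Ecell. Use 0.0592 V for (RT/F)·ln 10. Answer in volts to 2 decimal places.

The Pt²⁺/Pt couple has the more positive E°, so it is the cathode; Cd²⁺/Cd is the anode.
E°cell = E°cat − E°an = +1.20 − (−0.40) = +1.60 V; n = 2.
The balanced reaction is Pt²⁺(aq) + Cd(s) → Pt(s) + Cd²⁺(aq), so Q = [Cd²⁺(aq)] / [Pt²⁺(aq)] = 4.63 and log Q = 0.666.
By the Nernst equation, E = +1.60 − (0.0592/2)·(0.666) = +1.58 V.

+1.58 V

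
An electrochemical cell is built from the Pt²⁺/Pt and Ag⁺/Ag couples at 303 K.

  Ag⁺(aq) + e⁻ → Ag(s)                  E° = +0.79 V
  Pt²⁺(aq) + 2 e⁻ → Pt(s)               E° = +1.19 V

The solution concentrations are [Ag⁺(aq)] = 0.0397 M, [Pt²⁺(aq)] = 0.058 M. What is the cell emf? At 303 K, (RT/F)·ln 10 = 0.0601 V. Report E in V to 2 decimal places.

The Pt²⁺/Pt couple has the more positive E°, so it is the cathode; Ag⁺/Ag is the anode.
E°cell = E°cat − E°an = +1.19 − (+0.79) = +0.40 V; n = 2.
For the overall reaction Pt²⁺(aq) + 2 Ag(s) → Pt(s) + 2 Ag⁺(aq), Q = [Ag⁺(aq)]^2 / [Pt²⁺(aq)] = 0.0272, giving log Q = −1.566.
Applying E = E° − (RT ln10/nF)·log Q gives +0.40 − (0.0601/2)(−1.566) = +0.45 V.

+0.45 V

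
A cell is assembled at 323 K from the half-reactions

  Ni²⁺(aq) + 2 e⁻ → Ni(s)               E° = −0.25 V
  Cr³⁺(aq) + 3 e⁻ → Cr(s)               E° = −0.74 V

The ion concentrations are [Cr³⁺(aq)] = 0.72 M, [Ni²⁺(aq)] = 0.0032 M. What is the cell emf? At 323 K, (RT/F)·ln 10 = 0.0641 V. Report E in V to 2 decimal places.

+0.41 V

Since E°(Ni²⁺/Ni) > E°(Cr³⁺/Cr), Ni²⁺/Ni serves as the cathode.
E°cell = −0.25 − (−0.74) = +0.49 V, with n = 6 electrons transferred.
The balanced reaction is 3 Ni²⁺(aq) + 2 Cr(s) → 3 Ni(s) + 2 Cr³⁺(aq), so Q = [Cr³⁺(aq)]^2 / [Ni²⁺(aq)]^3 = 1.58×10^7 and log Q = 7.199.
By the Nernst equation, E = +0.49 − (0.0641/6)·(7.199) = +0.41 V.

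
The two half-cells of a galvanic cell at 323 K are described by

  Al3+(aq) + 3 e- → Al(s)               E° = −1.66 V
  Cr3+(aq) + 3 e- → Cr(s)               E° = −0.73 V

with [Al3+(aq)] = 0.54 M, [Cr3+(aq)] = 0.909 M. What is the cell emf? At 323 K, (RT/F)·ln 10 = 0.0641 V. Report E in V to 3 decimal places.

+0.935 V

Cr³⁺/Cr is reduced (cathode, E° = −0.73 V) and Al³⁺/Al is oxidized (anode).
E°cell = −0.73 − (−1.66) = +0.93 V, with n = 3 electrons transferred.
For the overall reaction Cr3+(aq) + Al(s) → Cr(s) + Al3+(aq), Q = [Al3+(aq)] / [Cr3+(aq)] = 0.594, giving log Q = −0.226.
E = E° − (0.0641/n)·log Q = +0.93 − (0.0641/3)(−0.226) = +0.935 V.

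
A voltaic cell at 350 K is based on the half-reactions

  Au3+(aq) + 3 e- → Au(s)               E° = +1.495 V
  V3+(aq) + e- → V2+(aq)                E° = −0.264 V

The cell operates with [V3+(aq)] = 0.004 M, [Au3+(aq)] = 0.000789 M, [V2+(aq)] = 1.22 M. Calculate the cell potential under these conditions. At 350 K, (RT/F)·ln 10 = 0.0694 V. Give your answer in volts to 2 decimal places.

Au³⁺/Au is reduced (cathode, E° = +1.495 V) and V³⁺/V²⁺ is oxidized (anode).
E°cell = +1.495 − (−0.264) = +1.759 V, with n = 3 electrons transferred.
Balancing gives Au3+(aq) + 3 V2+(aq) → Au(s) + 3 V3+(aq); hence Q = [V3+(aq)]^3 / ([Au3+(aq)]·[V2+(aq)]^3) = 4.47×10^−5 (log Q = −4.350).
Applying E = E° − (RT ln10/nF)·log Q gives +1.759 − (0.0694/3)(−4.350) = +1.86 V.

+1.86 V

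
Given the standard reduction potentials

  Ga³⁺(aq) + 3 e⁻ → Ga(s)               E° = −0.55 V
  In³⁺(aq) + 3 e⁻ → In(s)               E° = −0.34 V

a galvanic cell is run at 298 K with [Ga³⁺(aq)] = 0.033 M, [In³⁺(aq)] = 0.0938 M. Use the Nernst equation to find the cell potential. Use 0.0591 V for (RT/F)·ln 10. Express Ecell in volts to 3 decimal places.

The In³⁺/In couple has the more positive E°, so it is the cathode; Ga³⁺/Ga is the anode.
The standard potential is −0.34 − (−0.55) = +0.21 V and the balanced reaction transfers n = 3 electrons.
The balanced reaction is In³⁺(aq) + Ga(s) → In(s) + Ga³⁺(aq), so Q = [Ga³⁺(aq)] / [In³⁺(aq)] = 0.352 and log Q = −0.454.
Applying E = E° − (RT ln10/nF)·log Q gives +0.21 − (0.0591/3)(−0.454) = +0.219 V.

+0.219 V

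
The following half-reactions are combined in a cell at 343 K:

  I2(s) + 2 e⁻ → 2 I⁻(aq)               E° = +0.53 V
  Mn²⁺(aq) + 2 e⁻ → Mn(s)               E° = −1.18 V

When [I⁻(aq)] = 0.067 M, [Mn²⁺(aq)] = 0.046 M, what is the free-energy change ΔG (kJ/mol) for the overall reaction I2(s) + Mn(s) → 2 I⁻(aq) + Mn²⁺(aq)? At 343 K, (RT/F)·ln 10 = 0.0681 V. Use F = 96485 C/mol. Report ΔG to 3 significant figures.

With I₂/I⁻ reduced at the cathode, E°cell = +0.53 − (−1.18) = +1.71 V and n = 2.
Here Q = [I⁻(aq)]^2·[Mn²⁺(aq)] = 0.000206 (log Q = −3.685), giving E = +1.71 − (0.0681/2)·(−3.685) = +1.8355 V.
ΔG = −nFE = −(2)(96485)(+1.8355) J/mol = −354 kJ/mol.

−354 kJ/mol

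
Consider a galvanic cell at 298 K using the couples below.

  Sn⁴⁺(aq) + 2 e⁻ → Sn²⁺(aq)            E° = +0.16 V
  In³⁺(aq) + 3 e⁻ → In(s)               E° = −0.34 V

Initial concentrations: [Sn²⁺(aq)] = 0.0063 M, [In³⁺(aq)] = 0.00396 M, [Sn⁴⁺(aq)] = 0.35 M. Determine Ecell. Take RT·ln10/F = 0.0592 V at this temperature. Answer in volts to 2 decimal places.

+0.60 V

Sn⁴⁺/Sn²⁺ is reduced (cathode, E° = +0.16 V) and In³⁺/In is oxidized (anode).
E°cell = +0.16 − (−0.34) = +0.50 V, with n = 6 electrons transferred.
For the overall reaction 3 Sn⁴⁺(aq) + 2 In(s) → 3 Sn²⁺(aq) + 2 In³⁺(aq), Q = ([Sn²⁺(aq)]^3·[In³⁺(aq)]^2) / [Sn⁴⁺(aq)]^3 = 9.15×10^−11, giving log Q = −10.039.
E = E° − (0.0592/n)·log Q = +0.50 − (0.0592/6)(−10.039) = +0.60 V.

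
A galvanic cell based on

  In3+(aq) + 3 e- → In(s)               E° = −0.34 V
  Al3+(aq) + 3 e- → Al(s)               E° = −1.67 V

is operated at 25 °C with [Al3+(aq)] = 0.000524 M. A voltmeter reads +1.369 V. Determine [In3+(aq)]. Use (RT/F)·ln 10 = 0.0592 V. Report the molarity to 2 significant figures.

0.050 M

With In³⁺/In at the cathode and Al³⁺/Al at the anode, E°cell = −0.34 − (−1.67) = +1.33 V (n = 3).
From the Nernst equation, log Q = n(E° − E)/0.0592 = 3·(+1.33 − (+1.369))/0.0592 = −1.976.
For In3+(aq) + Al(s) → In(s) + Al3+(aq), the reaction quotient is Q = [Al3+(aq)] / [In3+(aq)].
Solving for the unknown gives log [In3+(aq)] = −1.305, so [In3+(aq)] ≈ 0.050 M.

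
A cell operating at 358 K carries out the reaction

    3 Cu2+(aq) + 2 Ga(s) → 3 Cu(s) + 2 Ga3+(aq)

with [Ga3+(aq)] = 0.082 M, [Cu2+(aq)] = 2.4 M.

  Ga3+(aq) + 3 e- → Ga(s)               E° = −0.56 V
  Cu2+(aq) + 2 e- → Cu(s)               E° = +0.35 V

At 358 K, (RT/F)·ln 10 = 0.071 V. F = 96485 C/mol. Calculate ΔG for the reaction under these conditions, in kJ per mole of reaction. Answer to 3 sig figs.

−550 kJ/mol

With Cu²⁺/Cu reduced at the cathode, E°cell = +0.35 − (−0.56) = +0.91 V and n = 6.
Q = [Ga3+(aq)]^2 / [Cu2+(aq)]^3 = 0.000486, so log Q = −3.313 and E = +0.91 − (0.071/6)(−3.313) = +0.9492 V.
Then ΔG = −nFE = −6 × 96485 × +0.9492 J/mol = −550 kJ/mol.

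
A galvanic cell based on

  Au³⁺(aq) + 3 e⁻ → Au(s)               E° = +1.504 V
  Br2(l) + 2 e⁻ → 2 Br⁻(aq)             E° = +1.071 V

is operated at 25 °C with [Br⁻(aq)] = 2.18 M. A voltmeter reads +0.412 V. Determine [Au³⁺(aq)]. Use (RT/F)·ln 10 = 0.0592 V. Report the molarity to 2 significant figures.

Au³⁺/Au is the cathode (higher E°); E°cell = +1.504 − (+1.071) = +0.433 V with n = 6.
From the Nernst equation, log Q = n(E° − E)/0.0592 = 6·(+0.433 − (+0.412))/0.0592 = 2.128.
Balancing electrons gives 2 Au³⁺(aq) + 6 Br⁻(aq) → 2 Au(s) + 3 Br2(l); thus Q = 1 / ([Au³⁺(aq)]^2·[Br⁻(aq)]^6).
Solving for the unknown gives log [Au³⁺(aq)] = −2.079, so [Au³⁺(aq)] ≈ 0.0083 M.

0.0083 M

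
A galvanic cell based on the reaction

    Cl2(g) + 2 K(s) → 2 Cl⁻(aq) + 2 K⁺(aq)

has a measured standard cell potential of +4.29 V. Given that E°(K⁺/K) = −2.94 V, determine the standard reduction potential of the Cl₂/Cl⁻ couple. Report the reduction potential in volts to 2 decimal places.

+1.35 V

In the reaction as written the Cl₂/Cl⁻ couple is reduced (cathode) and K⁺/K is oxidized (anode), so E°cell = E°(Cl₂/Cl⁻) − E°(K⁺/K).
E°(Cl₂/Cl⁻) = E°cell + E°(anode) = +4.29 + (−2.94) = +1.35 V.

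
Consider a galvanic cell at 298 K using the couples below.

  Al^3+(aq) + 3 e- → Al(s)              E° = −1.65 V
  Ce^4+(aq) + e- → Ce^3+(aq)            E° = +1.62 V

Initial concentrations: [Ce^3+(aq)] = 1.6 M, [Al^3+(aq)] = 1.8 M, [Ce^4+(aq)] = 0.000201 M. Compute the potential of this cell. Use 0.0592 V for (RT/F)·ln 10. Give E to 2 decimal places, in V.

+3.03 V

Ce⁴⁺/Ce³⁺ is reduced (cathode, E° = +1.62 V) and Al³⁺/Al is oxidized (anode).
E°cell = +1.62 − (−1.65) = +3.27 V, with n = 3 electrons transferred.
For the overall reaction 3 Ce^4+(aq) + Al(s) → 3 Ce^3+(aq) + Al^3+(aq), Q = ([Ce^3+(aq)]^3·[Al^3+(aq)]) / [Ce^4+(aq)]^3 = 9.08×10^11, giving log Q = 11.958.
Applying E = E° − (RT ln10/nF)·log Q gives +3.27 − (0.0592/3)(11.958) = +3.03 V.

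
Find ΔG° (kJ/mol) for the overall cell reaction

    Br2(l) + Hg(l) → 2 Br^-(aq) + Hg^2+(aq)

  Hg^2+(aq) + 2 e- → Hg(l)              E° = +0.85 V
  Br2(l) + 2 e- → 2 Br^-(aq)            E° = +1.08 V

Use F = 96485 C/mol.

In the reaction as written Br2(l) is reduced, so the Br₂/Br⁻ couple is the cathode and Hg²⁺/Hg is the anode.
E°cell = +1.08 − (+0.85) = +0.23 V; balancing electrons gives n = 2.
ΔG° = −nFE°cell = −(2)(96485)(+0.23) J/mol = −44.4 kJ/mol.

−44.4 kJ/mol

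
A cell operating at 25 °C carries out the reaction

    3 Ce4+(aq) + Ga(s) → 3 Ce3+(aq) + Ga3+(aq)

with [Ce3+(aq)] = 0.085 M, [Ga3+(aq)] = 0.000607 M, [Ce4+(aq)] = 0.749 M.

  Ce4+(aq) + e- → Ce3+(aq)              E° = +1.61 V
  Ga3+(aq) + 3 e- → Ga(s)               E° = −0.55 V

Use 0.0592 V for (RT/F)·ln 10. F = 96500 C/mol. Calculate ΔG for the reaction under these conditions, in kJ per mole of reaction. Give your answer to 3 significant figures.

The standard cell potential is +1.61 − (−0.55) = +2.16 V, with n = 3 electrons in the balanced equation.
The reaction quotient is ([Ce3+(aq)]^3·[Ga3+(aq)]) / [Ce4+(aq)]^3 = 8.87×10^−7; by Nernst, E = +2.16 − (0.0592/3)(−6.052) = +2.2794 V.
Finally ΔG = −nFE = −(3)(96500 C/mol)(+2.2794 V) = −660 kJ/mol.

−660 kJ/mol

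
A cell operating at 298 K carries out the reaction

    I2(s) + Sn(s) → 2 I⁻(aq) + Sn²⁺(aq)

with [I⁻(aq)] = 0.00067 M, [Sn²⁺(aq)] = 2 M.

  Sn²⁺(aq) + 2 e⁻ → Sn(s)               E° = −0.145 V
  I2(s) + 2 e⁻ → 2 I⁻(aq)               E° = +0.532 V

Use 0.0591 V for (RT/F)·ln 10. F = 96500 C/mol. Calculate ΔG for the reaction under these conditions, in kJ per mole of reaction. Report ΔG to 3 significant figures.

−165 kJ/mol

E°cell = +0.532 − (−0.145) = +0.677 V; the balanced reaction transfers n = 2 electrons.
The reaction quotient is [I⁻(aq)]^2·[Sn²⁺(aq)] = 8.98×10^−7; by Nernst, E = +0.677 − (0.0591/2)(−6.047) = +0.8557 V.
Then ΔG = −nFE = −2 × 96500 × +0.8557 J/mol = −165 kJ/mol.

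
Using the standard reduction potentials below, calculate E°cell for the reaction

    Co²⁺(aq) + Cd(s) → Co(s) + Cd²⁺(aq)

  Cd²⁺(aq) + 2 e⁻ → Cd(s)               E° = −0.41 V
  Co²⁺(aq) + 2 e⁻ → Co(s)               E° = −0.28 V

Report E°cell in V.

In the reaction as written, Co²⁺(aq) is reduced (cathode) and Cd²⁺(aq) is produced by oxidation at the anode.
E°cell = E°(cathode) − E°(anode) = −0.28 − (−0.41) = +0.13 V.
The positive value indicates the reaction is spontaneous as written.

+0.13 V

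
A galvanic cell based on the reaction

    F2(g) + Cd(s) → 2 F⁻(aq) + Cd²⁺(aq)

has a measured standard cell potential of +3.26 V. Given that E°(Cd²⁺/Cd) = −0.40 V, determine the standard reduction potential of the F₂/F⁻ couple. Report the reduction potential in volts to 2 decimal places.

In the reaction as written the F₂/F⁻ couple is reduced (cathode) and Cd²⁺/Cd is oxidized (anode), so E°cell = E°(F₂/F⁻) − E°(Cd²⁺/Cd).
E°(F₂/F⁻) = E°cell + E°(anode) = +3.26 + (−0.40) = +2.86 V.

+2.86 V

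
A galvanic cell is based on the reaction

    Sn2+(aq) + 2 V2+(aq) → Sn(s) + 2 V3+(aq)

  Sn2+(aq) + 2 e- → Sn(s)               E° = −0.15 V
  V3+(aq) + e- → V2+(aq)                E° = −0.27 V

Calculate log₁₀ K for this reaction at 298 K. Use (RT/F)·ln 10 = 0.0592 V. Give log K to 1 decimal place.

log K = 4.1

The Sn²⁺/Sn couple is reduced (cathode); E°cell = −0.15 − (−0.27) = +0.12 V with n = 2.
At equilibrium E = 0, so log K = nE°cell / 0.0592 = (2)(+0.12) / 0.0592 = 4.1.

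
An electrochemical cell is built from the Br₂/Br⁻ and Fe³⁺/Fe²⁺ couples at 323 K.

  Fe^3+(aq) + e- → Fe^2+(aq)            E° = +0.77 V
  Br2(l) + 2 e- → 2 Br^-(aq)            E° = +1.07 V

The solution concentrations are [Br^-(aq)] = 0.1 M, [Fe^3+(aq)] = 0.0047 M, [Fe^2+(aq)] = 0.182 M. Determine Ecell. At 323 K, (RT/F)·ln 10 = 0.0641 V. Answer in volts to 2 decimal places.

The Br₂/Br⁻ couple has the more positive E°, so it is the cathode; Fe³⁺/Fe²⁺ is the anode.
E°cell = +1.07 − (+0.77) = +0.30 V, with n = 2 electrons transferred.
For the overall reaction Br2(l) + 2 Fe^2+(aq) → 2 Br^-(aq) + 2 Fe^3+(aq), Q = ([Br^-(aq)]^2·[Fe^3+(aq)]^2) / [Fe^2+(aq)]^2 = 6.67×10^−6, giving log Q = −5.176.
Applying E = E° − (RT ln10/nF)·log Q gives +0.30 − (0.0641/2)(−5.176) = +0.47 V.

+0.47 V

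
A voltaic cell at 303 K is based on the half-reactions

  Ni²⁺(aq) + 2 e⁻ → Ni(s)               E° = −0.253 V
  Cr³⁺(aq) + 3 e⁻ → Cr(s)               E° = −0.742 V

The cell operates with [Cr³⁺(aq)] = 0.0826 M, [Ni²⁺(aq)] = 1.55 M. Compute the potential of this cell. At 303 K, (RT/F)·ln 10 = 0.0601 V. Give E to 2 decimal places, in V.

Since E°(Ni²⁺/Ni) > E°(Cr³⁺/Cr), Ni²⁺/Ni serves as the cathode.
E°cell = −0.253 − (−0.742) = +0.489 V, with n = 6 electrons transferred.
For the overall reaction 3 Ni²⁺(aq) + 2 Cr(s) → 3 Ni(s) + 2 Cr³⁺(aq), Q = [Cr³⁺(aq)]^2 / [Ni²⁺(aq)]^3 = 0.00183, giving log Q = −2.737.
Applying E = E° − (RT ln10/nF)·log Q gives +0.489 − (0.0601/6)(−2.737) = +0.52 V.

+0.52 V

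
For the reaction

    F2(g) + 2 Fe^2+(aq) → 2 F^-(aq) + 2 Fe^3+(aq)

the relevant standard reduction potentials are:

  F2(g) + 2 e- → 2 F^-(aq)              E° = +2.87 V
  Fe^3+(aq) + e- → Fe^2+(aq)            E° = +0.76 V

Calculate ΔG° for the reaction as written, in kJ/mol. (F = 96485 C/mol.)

−407 kJ/mol

In the reaction as written F2(g) is reduced, so the F₂/F⁻ couple is the cathode and Fe³⁺/Fe²⁺ is the anode.
E°cell = +2.87 − (+0.76) = +2.11 V; balancing electrons gives n = 2.
ΔG° = −nFE°cell = −(2)(96485)(+2.11) J/mol = −407 kJ/mol.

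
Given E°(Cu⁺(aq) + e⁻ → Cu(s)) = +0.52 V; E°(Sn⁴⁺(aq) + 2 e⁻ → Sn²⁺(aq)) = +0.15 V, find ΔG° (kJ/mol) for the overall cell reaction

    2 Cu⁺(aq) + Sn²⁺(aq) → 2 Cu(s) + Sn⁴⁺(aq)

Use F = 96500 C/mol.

−71.4 kJ/mol

In the reaction as written Cu⁺(aq) is reduced, so the Cu⁺/Cu couple is the cathode and Sn⁴⁺/Sn²⁺ is the anode.
E°cell = +0.52 − (+0.15) = +0.37 V; balancing electrons gives n = 2.
ΔG° = −nFE°cell = −(2)(96500)(+0.37) J/mol = −71.4 kJ/mol.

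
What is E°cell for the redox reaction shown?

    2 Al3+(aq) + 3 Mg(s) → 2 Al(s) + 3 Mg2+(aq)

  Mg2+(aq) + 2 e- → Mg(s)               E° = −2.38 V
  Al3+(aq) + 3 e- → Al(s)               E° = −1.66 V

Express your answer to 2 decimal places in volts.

In the reaction as written, Al3+(aq) is reduced (cathode) and Mg2+(aq) is produced by oxidation at the anode.
E°cell = E°(cathode) − E°(anode) = −1.66 − (−2.38) = +0.72 V.

+0.72 V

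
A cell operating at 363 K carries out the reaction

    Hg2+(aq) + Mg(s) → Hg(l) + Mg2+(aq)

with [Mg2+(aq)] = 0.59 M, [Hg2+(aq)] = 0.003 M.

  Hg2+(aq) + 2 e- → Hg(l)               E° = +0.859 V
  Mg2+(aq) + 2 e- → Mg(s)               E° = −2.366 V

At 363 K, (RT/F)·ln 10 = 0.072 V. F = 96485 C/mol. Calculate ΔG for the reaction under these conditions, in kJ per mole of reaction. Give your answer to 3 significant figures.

−606 kJ/mol

E°cell = +0.859 − (−2.366) = +3.225 V; the balanced reaction transfers n = 2 electrons.
Here Q = [Mg2+(aq)] / [Hg2+(aq)] = 197 (log Q = 2.294), giving E = +3.225 − (0.072/2)·(2.294) = +3.1424 V.
Then ΔG = −nFE = −2 × 96485 × +3.1424 J/mol = −606 kJ/mol.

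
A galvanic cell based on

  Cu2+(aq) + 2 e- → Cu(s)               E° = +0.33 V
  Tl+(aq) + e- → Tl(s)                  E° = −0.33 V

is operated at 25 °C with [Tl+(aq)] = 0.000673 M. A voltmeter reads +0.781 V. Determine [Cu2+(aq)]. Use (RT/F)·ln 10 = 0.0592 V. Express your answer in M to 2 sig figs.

0.0055 M

With Cu²⁺/Cu at the cathode and Tl⁺/Tl at the anode, E°cell = +0.33 − (−0.33) = +0.66 V (n = 2).
Rearranging E = E° − (0.0592/n)·log Q gives log Q = 2(+0.66 − (+0.781))/0.0592 = −4.088.
Balancing electrons gives Cu2+(aq) + 2 Tl(s) → Cu(s) + 2 Tl+(aq); thus Q = [Tl+(aq)]^2 / [Cu2+(aq)].
Solving for the unknown gives log [Cu2+(aq)] = −2.256, so [Cu2+(aq)] ≈ 0.0055 M.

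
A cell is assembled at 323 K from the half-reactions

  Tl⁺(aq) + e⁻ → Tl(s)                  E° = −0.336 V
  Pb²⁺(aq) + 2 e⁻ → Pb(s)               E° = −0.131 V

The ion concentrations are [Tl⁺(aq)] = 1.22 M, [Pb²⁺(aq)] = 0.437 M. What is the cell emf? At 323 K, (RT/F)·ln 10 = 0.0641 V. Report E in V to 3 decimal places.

Pb²⁺/Pb is reduced (cathode, E° = −0.131 V) and Tl⁺/Tl is oxidized (anode).
E°cell = −0.131 − (−0.336) = +0.205 V, with n = 2 electrons transferred.
Balancing gives Pb²⁺(aq) + 2 Tl(s) → Pb(s) + 2 Tl⁺(aq); hence Q = [Tl⁺(aq)]^2 / [Pb²⁺(aq)] = 3.41 (log Q = 0.532).
By the Nernst equation, E = +0.205 − (0.0641/2)·(0.532) = +0.188 V.

+0.188 V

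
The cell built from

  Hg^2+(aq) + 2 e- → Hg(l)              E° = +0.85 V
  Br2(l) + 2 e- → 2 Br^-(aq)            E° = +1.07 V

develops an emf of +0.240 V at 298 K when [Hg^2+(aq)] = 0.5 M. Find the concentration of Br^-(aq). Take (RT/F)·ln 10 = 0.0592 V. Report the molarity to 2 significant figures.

0.65 M

The Br₂/Br⁻ couple has the larger reduction potential, so it is the cathode: E°cell = +1.07 − (+0.85) = +0.22 V and n = 2.
From the Nernst equation, log Q = n(E° − E)/0.0592 = 2·(+0.22 − (+0.240))/0.0592 = −0.676.
The balanced reaction is Br2(l) + Hg(l) → 2 Br^-(aq) + Hg^2+(aq), so Q = [Br^-(aq)]^2·[Hg^2+(aq)].
Isolating [Br^-(aq)] in Q = 10^{−0.676} yields log [Br^-(aq)] = −0.187, i.e. 0.65 M.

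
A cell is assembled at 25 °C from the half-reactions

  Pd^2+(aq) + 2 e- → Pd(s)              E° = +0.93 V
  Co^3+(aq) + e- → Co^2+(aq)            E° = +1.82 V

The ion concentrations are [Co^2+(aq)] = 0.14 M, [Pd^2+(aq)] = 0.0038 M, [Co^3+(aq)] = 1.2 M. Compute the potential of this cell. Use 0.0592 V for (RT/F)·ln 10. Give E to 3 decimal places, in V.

The Co³⁺/Co²⁺ couple has the more positive E°, so it is the cathode; Pd²⁺/Pd is the anode.
E°cell = E°cat − E°an = +1.82 − (+0.93) = +0.89 V; n = 2.
The balanced reaction is 2 Co^3+(aq) + Pd(s) → 2 Co^2+(aq) + Pd^2+(aq), so Q = ([Co^2+(aq)]^2·[Pd^2+(aq)]) / [Co^3+(aq)]^2 = 5.17×10^−5 and log Q = −4.286.
By the Nernst equation, E = +0.89 − (0.0592/2)·(−4.286) = +1.017 V.

+1.017 V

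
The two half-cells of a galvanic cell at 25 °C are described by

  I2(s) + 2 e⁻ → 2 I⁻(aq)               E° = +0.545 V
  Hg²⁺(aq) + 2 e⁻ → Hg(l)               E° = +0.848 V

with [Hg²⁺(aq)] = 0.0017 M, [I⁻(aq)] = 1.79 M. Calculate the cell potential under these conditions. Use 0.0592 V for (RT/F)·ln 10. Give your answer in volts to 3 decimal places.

+0.236 V

The Hg²⁺/Hg couple has the more positive E°, so it is the cathode; I₂/I⁻ is the anode.
E°cell = E°cat − E°an = +0.848 − (+0.545) = +0.303 V; n = 2.
For the overall reaction Hg²⁺(aq) + 2 I⁻(aq) → Hg(l) + I2(s), Q = 1 / ([Hg²⁺(aq)]·[I⁻(aq)]^2) = 184, giving log Q = 2.264.
E = E° − (0.0592/n)·log Q = +0.303 − (0.0592/2)(2.264) = +0.236 V.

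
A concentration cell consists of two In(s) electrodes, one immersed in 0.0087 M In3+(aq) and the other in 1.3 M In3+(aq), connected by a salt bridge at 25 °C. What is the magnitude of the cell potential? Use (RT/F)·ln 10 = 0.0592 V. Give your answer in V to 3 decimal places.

For a concentration cell E°cell = 0, since both electrodes use the same couple.
The compartment with the higher In3+(aq) concentration (1.3 M) acts as the cathode; ions are reduced there and produced at the dilute (0.0087 M) anode.
With n = 3, Ecell = −(0.0592/3)·log([dilute]/[conc]) = −(0.0592/3)·log(0.0087/1.3) = +0.043 V.

0.043 V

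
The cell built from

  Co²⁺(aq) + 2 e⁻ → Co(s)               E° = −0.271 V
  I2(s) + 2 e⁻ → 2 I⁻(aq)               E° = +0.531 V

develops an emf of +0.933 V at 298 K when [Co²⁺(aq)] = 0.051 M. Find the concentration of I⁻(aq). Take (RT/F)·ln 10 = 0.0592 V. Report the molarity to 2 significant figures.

With I₂/I⁻ at the cathode and Co²⁺/Co at the anode, E°cell = +0.531 − (−0.271) = +0.802 V (n = 2).
From the Nernst equation, log Q = n(E° − E)/0.0592 = 2·(+0.802 − (+0.933))/0.0592 = −4.426.
For I2(s) + Co(s) → 2 I⁻(aq) + Co²⁺(aq), the reaction quotient is Q = [I⁻(aq)]^2·[Co²⁺(aq)].
Solving for the unknown gives log [I⁻(aq)] = −1.567, so [I⁻(aq)] ≈ 0.027 M.

0.027 M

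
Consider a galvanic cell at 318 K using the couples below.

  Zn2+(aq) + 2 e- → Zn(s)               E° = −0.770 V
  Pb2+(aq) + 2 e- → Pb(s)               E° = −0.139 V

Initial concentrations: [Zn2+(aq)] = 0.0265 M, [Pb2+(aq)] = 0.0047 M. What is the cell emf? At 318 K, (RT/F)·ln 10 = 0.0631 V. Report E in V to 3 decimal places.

+0.607 V

The Pb²⁺/Pb couple has the more positive E°, so it is the cathode; Zn²⁺/Zn is the anode.
E°cell = −0.139 − (−0.770) = +0.631 V, with n = 2 electrons transferred.
Balancing gives Pb2+(aq) + Zn(s) → Pb(s) + Zn2+(aq); hence Q = [Zn2+(aq)] / [Pb2+(aq)] = 5.64 (log Q = 0.751).
Applying E = E° − (RT ln10/nF)·log Q gives +0.631 − (0.0631/2)(0.751) = +0.607 V.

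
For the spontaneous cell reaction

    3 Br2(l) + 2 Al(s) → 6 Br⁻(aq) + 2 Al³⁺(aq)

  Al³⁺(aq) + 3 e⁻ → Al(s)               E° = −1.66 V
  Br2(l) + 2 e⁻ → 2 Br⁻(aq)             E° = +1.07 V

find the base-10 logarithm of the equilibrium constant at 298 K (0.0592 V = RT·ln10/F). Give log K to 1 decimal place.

The Br₂/Br⁻ couple is reduced (cathode); E°cell = +1.07 − (−1.66) = +2.73 V with n = 6.
At equilibrium E = 0, so log K = nE°cell / 0.0592 = (6)(+2.73) / 0.0592 = 276.7.

log K = 276.7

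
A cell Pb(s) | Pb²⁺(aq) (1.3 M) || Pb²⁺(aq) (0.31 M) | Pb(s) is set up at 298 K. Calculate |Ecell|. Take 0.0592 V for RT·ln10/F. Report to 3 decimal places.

0.018 V

For a concentration cell E°cell = 0, since both electrodes use the same couple.
The compartment with the higher Pb²⁺(aq) concentration (1.3 M) acts as the cathode; ions are reduced there and produced at the dilute (0.31 M) anode.
With n = 2, Ecell = −(0.0592/2)·log([dilute]/[conc]) = −(0.0592/2)·log(0.31/1.3) = +0.018 V.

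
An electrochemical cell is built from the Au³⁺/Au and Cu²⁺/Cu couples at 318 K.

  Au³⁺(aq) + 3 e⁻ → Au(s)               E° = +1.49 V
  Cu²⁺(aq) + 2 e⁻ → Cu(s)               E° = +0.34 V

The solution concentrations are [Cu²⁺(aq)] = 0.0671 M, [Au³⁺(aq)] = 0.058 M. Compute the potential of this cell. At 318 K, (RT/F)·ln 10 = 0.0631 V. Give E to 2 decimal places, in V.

+1.16 V

Since E°(Au³⁺/Au) > E°(Cu²⁺/Cu), Au³⁺/Au serves as the cathode.
The standard potential is +1.49 − (+0.34) = +1.15 V and the balanced reaction transfers n = 6 electrons.
The balanced reaction is 2 Au³⁺(aq) + 3 Cu(s) → 2 Au(s) + 3 Cu²⁺(aq), so Q = [Cu²⁺(aq)]^3 / [Au³⁺(aq)]^2 = 0.0898 and log Q = −1.047.
E = E° − (0.0631/n)·log Q = +1.15 − (0.0631/6)(−1.047) = +1.16 V.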